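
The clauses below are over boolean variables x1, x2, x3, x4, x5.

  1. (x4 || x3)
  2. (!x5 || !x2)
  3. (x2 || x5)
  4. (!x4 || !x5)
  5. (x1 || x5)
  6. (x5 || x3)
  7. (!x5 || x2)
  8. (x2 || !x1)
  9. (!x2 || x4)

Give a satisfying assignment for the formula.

x1=T, x2=T, x3=T, x4=T, x5=F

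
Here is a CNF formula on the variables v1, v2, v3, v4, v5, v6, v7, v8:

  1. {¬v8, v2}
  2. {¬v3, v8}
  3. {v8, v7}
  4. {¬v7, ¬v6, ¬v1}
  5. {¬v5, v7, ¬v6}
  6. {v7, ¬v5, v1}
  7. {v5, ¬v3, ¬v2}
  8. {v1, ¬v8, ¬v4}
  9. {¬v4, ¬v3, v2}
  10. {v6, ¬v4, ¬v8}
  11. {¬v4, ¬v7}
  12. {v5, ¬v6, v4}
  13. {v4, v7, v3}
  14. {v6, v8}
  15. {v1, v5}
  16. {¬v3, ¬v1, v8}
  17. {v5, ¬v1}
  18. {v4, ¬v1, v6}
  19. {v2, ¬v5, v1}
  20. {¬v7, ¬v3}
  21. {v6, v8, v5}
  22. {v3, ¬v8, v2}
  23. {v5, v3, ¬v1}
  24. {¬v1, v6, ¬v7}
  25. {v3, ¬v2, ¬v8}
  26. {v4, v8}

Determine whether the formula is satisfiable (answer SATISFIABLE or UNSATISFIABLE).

v8 = True:
  propagation gives v2=True, v3=True, v5=True, v7=False; an empty clause results — contradiction.
v8 = False:
  propagation gives v3=False, v7=True, v4=False; an empty clause results — contradiction.
Every branch closes, so no satisfying assignment exists.

UNSATISFIABLE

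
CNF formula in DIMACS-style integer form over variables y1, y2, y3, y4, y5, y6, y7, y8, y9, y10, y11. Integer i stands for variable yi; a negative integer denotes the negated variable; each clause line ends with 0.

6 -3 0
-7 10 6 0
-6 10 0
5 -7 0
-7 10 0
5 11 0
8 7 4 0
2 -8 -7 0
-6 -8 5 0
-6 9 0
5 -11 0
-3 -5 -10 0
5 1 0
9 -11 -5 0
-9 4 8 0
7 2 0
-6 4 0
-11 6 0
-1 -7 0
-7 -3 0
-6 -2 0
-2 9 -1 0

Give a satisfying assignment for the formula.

y1 = F, y2 = T, y3 = F, y4 = T, y5 = T, y6 = F, y7 = T, y8 = T, y9 = T, y10 = T, y11 = F

Check each clause:
  1. (NOT y3 OR y6) — NOT y3 is true.
  2. (y6 OR y10 OR NOT y7) — y10 is true.
  3. (y10 OR NOT y6) — NOT y6 is true.
  4. (NOT y7 OR y5) — y5 is true.
  5. (y10 OR NOT y7) — y10 is true.
  6. (y5 OR y11) — y5 is true.
  7. (y7 OR y8 OR y4) — y8 is true.
  8. (y2 OR NOT y7 OR NOT y8) — y2 is true.
  9. (NOT y8 OR y5 OR NOT y6) — NOT y6 is true.
  10. (NOT y6 OR y9) — y9 is true.
  11. (y5 OR NOT y11) — y5 is true.
  12. (NOT y3 OR NOT y5 OR NOT y10) — NOT y3 is true.
  13. (y1 OR y5) — y5 is true.
  14. (y9 OR NOT y11 OR NOT y5) — y9 is true.
  15. (y4 OR NOT y9 OR y8) — y8 is true.
  16. (y7 OR y2) — y2 is true.
  17. (y4 OR NOT y6) — NOT y6 is true.
  18. (NOT y11 OR y6) — NOT y11 is true.
  19. (NOT y1 OR NOT y7) — NOT y1 is true.
  20. (NOT y3 OR NOT y7) — NOT y3 is true.
  21. (NOT y6 OR NOT y2) — NOT y6 is true.
  22. (NOT y1 OR NOT y2 OR y9) — y9 is true.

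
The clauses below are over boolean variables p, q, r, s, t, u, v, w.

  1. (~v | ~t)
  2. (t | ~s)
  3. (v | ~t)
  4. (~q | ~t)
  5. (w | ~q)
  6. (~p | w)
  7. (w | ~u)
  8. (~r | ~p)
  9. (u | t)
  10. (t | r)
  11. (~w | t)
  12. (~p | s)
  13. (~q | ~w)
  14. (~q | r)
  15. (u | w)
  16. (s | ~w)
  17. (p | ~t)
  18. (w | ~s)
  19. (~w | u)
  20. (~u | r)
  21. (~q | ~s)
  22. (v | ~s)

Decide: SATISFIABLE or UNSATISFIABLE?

UNSATISFIABLE

w = True:
  propagation gives t=True, v=False; an empty clause results — contradiction.
w = False:
  propagation gives q=False, p=False, u=False; an empty clause results — contradiction.
Every branch closes, so no satisfying assignment exists.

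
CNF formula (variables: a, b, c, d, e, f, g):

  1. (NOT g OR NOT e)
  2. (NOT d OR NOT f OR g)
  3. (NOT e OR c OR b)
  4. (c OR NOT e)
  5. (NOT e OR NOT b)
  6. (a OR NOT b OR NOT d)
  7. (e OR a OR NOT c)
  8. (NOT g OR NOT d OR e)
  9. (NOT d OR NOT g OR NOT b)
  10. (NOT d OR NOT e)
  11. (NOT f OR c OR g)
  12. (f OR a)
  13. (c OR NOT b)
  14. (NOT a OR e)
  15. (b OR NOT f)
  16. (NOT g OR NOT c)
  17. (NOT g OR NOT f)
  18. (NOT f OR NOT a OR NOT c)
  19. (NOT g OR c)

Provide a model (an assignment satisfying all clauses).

Pure literal: d appears only negated; assign d = False.
Set a = True and propagate.
  then e is forced to True.
  then g is forced to False.
  then c is forced to True.
  then b is forced to False.
  then f is forced to False.
Every clause has at least one true literal under this assignment.

a=True, b=False, c=True, d=False, e=True, f=False, g=False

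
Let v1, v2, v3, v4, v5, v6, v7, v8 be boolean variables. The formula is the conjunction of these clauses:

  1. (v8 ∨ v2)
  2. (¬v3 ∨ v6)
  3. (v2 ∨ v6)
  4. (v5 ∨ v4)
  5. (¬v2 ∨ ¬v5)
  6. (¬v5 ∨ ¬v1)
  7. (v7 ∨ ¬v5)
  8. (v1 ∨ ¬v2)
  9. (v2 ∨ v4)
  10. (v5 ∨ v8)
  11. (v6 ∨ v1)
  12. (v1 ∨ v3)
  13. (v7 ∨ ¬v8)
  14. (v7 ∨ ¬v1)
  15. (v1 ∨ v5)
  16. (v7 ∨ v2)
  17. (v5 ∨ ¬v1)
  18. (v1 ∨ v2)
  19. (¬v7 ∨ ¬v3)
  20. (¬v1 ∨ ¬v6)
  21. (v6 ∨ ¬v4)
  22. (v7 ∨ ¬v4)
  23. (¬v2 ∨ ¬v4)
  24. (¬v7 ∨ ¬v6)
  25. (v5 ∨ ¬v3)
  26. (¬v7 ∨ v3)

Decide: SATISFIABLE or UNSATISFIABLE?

UNSATISFIABLE

v1 = True:
  propagation gives v5=False; an empty clause results — contradiction.
v1 = False:
  propagation gives v2=False; an empty clause results — contradiction.
Every branch closes, so no satisfying assignment exists.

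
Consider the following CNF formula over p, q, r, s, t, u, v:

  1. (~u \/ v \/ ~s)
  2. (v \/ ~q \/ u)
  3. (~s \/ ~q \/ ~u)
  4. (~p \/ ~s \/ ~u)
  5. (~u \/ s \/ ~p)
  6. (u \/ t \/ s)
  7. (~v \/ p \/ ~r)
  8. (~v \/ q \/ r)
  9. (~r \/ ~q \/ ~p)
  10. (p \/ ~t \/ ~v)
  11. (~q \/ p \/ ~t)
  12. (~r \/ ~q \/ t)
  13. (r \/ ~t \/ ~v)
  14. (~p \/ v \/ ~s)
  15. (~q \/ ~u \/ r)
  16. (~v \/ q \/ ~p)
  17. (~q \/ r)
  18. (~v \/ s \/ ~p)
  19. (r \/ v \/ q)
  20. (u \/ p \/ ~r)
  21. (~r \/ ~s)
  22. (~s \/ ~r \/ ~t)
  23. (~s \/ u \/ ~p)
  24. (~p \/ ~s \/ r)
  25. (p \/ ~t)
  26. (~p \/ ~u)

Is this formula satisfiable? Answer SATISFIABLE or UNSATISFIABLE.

SATISFIABLE

Branch on p: take p = True.
  then u is forced to False.
  then s is forced to False.
  then t is forced to True.
  then v is forced to False.
  then q is forced to False.
  then r is forced to True.
Every clause has at least one true literal under this assignment.
So p=T  q=F  r=T  s=F  t=T  u=F  v=F is a satisfying assignment.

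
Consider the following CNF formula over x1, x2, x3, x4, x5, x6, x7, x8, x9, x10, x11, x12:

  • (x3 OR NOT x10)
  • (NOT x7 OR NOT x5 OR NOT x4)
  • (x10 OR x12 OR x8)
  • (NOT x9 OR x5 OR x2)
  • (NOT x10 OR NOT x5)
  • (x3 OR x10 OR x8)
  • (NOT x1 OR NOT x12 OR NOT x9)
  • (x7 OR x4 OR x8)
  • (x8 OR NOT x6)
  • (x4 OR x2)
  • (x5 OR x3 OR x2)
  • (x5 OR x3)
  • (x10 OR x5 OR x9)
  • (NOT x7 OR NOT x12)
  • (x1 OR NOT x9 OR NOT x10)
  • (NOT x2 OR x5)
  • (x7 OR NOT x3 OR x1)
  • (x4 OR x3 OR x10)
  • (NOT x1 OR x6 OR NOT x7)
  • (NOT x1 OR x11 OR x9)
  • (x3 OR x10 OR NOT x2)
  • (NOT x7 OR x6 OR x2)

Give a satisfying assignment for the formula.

x1=True, x2=True, x3=True, x4=False, x5=True, x6=False, x7=False, x8=True, x9=True, x10=False, x11=False, x12=False

x8 occurs only positively in the remaining clauses — set x8 = True.
Try x1 = True.
Set x2 = True and propagate.
  then x5 is forced to True.
  then x10 is forced to False.
  then x3 is forced to True.
Branch on x4: take x4 = False.
The remaining clauses are satisfied by x6 = False, x7 = False, x9 = True, x11 = False, x12 = False.
Every clause has at least one true literal under this assignment.
Check each clause:
  1. (NOT x10 OR x3) — x3 is true.
  2. (NOT x5 OR NOT x4 OR NOT x7) — NOT x7 is true.
  3. (x8 OR x12 OR x10) — x8 is true.
  4. (x5 OR x2 OR NOT x9) — x2 is true.
  5. (NOT x5 OR NOT x10) — NOT x10 is true.
  6. (x8 OR x10 OR x3) — x8 is true.
  7. (NOT x1 OR NOT x12 OR NOT x9) — NOT x12 is true.
  8. (x8 OR x4 OR x7) — x8 is true.
  9. (NOT x6 OR x8) — x8 is true.
  10. (x2 OR x4) — x2 is true.
  11. (x5 OR x3 OR x2) — x2 is true.
  12. (x3 OR x5) — x3 is true.
  13. (x10 OR x9 OR x5) — x9 is true.
  14. (NOT x12 OR NOT x7) — NOT x7 is true.
  15. (NOT x10 OR x1 OR NOT x9) — x1 is true.
  16. (x5 OR NOT x2) — x5 is true.
  17. (NOT x3 OR x1 OR x7) — x1 is true.
  18. (x10 OR x3 OR x4) — x3 is true.
  19. (NOT x1 OR x6 OR NOT x7) — NOT x7 is true.
  20. (NOT x1 OR x11 OR x9) — x9 is true.
  21. (x3 OR NOT x2 OR x10) — x3 is true.
  22. (x6 OR x2 OR NOT x7) — NOT x7 is true.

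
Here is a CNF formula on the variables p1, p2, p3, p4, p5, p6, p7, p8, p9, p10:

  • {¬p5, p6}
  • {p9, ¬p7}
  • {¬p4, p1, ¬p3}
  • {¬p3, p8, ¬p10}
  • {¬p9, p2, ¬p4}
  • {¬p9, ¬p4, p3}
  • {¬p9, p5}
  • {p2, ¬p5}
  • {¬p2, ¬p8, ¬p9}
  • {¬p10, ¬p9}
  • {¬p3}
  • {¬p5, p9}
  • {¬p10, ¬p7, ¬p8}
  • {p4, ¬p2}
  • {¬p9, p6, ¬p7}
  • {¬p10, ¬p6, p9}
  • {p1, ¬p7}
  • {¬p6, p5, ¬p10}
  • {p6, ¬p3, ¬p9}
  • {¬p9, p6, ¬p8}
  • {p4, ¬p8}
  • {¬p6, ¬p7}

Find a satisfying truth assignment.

p1=T, p2=F, p3=F, p4=T, p5=F, p6=F, p7=F, p8=F, p9=F, p10=F

Check each clause:
  1. {p6, ¬p5} — ¬p5 is true.
  2. {¬p7, p9} — ¬p7 is true.
  3. {p1, ¬p4, ¬p3} — p1 is true.
  4. {¬p3, p8, ¬p10} — ¬p3 is true.
  5. {¬p9, p2, ¬p4} — ¬p9 is true.
  6. {¬p4, ¬p9, p3} — ¬p9 is true.
  7. {¬p9, p5} — ¬p9 is true.
  8. {p2, ¬p5} — ¬p5 is true.
  9. {¬p2, ¬p8, ¬p9} — ¬p8 is true.
  10. {¬p9, ¬p10} — ¬p10 is true.
  11. {¬p3} — ¬p3 is true.
  12. {¬p5, p9} — ¬p5 is true.
  13. {¬p7, ¬p8, ¬p10} — ¬p8 is true.
  14. {p4, ¬p2} — p4 is true.
  15. {p6, ¬p7, ¬p9} — ¬p7 is true.
  16. {p9, ¬p6, ¬p10} — ¬p6 is true.
  17. {p1, ¬p7} — p1 is true.
  18. {p5, ¬p6, ¬p10} — ¬p6 is true.
  19. {¬p9, p6, ¬p3} — ¬p3 is true.
  20. {¬p8, p6, ¬p9} — ¬p8 is true.
  21. {¬p8, p4} — ¬p8 is true.
  22. {¬p6, ¬p7} — ¬p7 is true.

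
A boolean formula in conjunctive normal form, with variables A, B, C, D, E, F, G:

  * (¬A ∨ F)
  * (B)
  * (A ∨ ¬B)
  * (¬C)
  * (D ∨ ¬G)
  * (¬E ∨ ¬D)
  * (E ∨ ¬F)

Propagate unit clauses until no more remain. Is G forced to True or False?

False

Unit clause (B) sets B = True.
(A ∨ ¬B) with B = True leaves only A, so A = True.
(¬A ∨ F) with A = True leaves only F, so F = True.
Unit clause (¬C) sets C = False.
From (E ∨ ¬F) and F = True: E = True.
(¬E ∨ ¬D): since E = True, the clause reduces to (¬D). D = False.
(D ∨ ¬G) with D = False leaves only ¬G, so G = False.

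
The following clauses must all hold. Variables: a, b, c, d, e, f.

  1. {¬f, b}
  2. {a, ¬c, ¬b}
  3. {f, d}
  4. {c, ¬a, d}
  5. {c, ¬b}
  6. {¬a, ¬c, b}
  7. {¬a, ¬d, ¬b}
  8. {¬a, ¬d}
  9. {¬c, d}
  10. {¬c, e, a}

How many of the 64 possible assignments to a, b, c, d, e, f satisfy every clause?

3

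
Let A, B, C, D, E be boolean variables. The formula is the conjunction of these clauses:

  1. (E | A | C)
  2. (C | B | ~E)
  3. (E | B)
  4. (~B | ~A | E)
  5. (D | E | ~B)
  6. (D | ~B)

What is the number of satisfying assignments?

Split on B, then E.
  B=1, E=1: remaining (A,C,D) ∈ {(0,0,1); (0,1,1); (1,0,1); (1,1,1)} — 4.
  B=1, E=0: remaining (A,C,D) ∈ {(0,1,1)} — 1.
  B=0, E=1: remaining (A,C,D) ∈ {(0,1,0); (0,1,1); (1,1,0); (1,1,1)} — 4.
  B=0, E=0: a clause becomes empty — 0.
Total: 4 + 1 + 4 + 0 = 9.

9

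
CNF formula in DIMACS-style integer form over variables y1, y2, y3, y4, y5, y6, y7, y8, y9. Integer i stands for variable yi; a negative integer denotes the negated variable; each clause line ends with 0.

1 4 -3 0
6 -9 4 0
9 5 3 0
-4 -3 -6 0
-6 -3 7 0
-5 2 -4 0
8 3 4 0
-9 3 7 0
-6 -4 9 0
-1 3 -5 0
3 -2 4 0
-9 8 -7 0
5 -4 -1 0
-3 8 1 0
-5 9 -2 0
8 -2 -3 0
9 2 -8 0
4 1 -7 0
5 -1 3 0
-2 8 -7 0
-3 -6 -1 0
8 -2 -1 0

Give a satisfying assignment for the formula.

y1=F  y2=F  y3=F  y4=T  y5=F  y6=T  y7=T  y8=T  y9=T

Check each clause:
  1. {y1, ¬y3, y4} — y4 is true.
  2. {¬y9, y4, y6} — y4 is true.
  3. {y5, y3, y9} — y9 is true.
  4. {¬y3, ¬y4, ¬y6} — ¬y3 is true.
  5. {y7, ¬y6, ¬y3} — ¬y3 is true.
  6. {¬y5, y2, ¬y4} — ¬y5 is true.
  7. {y8, y3, y4} — y8 is true.
  8. {y3, ¬y9, y7} — y7 is true.
  9. {y9, ¬y6, ¬y4} — y9 is true.
  10. {y3, ¬y1, ¬y5} — ¬y1 is true.
  11. {y3, y4, ¬y2} — y4 is true.
  12. {¬y9, y8, ¬y7} — y8 is true.
  13. {¬y1, y5, ¬y4} — ¬y1 is true.
  14. {y8, ¬y3, y1} — y8 is true.
  15. {¬y5, y9, ¬y2} — y9 is true.
  16. {¬y2, y8, ¬y3} — y8 is true.
  17. {¬y8, y9, y2} — y9 is true.
  18. {y1, y4, ¬y7} — y4 is true.
  19. {y3, ¬y1, y5} — ¬y1 is true.
  20. {y8, ¬y7, ¬y2} — y8 is true.
  21. {¬y6, ¬y3, ¬y1} — ¬y3 is true.
  22. {¬y1, y8, ¬y2} — y8 is true.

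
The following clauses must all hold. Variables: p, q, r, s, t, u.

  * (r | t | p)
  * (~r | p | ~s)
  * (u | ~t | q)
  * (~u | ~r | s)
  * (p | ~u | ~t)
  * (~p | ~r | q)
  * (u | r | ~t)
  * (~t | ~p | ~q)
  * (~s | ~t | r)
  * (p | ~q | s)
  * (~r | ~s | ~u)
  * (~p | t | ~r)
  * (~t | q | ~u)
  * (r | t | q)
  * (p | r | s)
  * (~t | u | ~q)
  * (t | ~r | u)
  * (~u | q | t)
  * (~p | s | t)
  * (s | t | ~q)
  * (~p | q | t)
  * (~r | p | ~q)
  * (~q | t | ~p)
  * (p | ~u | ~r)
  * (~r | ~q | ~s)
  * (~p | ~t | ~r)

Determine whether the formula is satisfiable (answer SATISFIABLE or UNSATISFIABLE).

t = True:
  r = True:
    propagation gives p=False, s=False, u=False, q=True; an empty clause results — contradiction.
  r = False:
    propagation gives u=True, p=True, q=False; an empty clause results — contradiction.
t = False:
  r = True:
    propagation gives p=False, s=False, u=False; an empty clause results — contradiction.
  r = False:
    propagation gives p=True, q=True; an empty clause results — contradiction.
Every branch closes, so no satisfying assignment exists.

UNSATISFIABLE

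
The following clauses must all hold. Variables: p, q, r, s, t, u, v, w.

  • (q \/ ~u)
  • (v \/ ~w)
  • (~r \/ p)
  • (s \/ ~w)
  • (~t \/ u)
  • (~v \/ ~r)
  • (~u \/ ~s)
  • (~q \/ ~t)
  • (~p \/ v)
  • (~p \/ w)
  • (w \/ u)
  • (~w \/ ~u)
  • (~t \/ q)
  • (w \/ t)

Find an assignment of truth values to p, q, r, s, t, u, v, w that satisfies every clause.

p=F, q=F, r=F, s=T, t=F, u=F, v=T, w=T

Pure literal: r appears only negated; assign r = False.
Branch on p: take p = False.
Try q = False.
  then u is forced to False.
  then t is forced to False.
  then w is forced to True.
  then v is forced to True.
  then s is forced to True.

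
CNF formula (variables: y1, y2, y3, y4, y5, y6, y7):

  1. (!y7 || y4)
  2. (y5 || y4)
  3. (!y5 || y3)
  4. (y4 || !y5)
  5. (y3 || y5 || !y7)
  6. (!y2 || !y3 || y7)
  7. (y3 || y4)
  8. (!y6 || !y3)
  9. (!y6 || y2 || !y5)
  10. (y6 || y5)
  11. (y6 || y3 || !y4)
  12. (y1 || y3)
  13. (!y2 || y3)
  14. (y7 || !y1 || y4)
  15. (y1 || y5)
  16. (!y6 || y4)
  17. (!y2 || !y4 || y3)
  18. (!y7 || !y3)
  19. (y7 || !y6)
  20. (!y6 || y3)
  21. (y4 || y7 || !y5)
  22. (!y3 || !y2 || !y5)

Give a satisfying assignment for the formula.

Branch on y1: take y1 = True.
The remaining clauses are satisfied by y2 = False, y3 = True, y4 = True, y5 = True, y6 = False, y7 = False.

y1 = T  y2 = F  y3 = T  y4 = T  y5 = T  y6 = F  y7 = F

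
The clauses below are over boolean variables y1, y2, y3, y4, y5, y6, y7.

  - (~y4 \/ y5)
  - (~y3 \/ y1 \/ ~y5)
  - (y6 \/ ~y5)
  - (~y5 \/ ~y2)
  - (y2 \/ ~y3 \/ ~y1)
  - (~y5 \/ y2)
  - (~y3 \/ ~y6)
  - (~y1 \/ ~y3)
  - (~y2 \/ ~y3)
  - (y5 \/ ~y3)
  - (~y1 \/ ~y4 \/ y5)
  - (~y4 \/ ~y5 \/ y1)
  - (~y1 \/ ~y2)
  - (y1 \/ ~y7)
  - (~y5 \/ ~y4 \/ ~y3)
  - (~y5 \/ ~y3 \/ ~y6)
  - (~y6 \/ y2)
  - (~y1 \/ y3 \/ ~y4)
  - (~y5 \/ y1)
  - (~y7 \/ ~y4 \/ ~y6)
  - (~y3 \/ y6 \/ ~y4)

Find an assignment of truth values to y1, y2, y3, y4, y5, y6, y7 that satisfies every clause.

y1=F, y2=T, y3=F, y4=F, y5=F, y6=T, y7=F

y4 occurs only negated in the remaining clauses — set y4 = False.
y7 occurs only negated in the remaining clauses — set y7 = False.
Try y1 = False.
  then y5 is forced to False.
  then y3 is forced to False.
The remaining clauses are satisfied by y2 = True, y6 = True.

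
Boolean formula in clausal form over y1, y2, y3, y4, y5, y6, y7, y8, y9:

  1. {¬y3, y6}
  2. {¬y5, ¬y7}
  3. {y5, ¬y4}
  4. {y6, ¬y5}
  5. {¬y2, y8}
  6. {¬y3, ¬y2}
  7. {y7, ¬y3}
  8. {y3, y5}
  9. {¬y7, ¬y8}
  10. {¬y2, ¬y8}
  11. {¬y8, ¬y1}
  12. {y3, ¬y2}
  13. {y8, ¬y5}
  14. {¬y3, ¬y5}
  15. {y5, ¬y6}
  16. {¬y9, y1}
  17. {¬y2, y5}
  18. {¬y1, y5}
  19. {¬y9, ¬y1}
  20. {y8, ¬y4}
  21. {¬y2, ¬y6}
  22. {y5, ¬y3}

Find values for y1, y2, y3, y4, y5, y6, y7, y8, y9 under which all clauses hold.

y1=False, y2=False, y3=False, y4=False, y5=True, y6=True, y7=False, y8=True, y9=False

Check each clause:
  1. {¬y3, y6} — ¬y3 is true.
  2. {¬y5, ¬y7} — ¬y7 is true.
  3. {¬y4, y5} — ¬y4 is true.
  4. {¬y5, y6} — y6 is true.
  5. {y8, ¬y2} — y8 is true.
  6. {¬y3, ¬y2} — ¬y3 is true.
  7. {¬y3, y7} — ¬y3 is true.
  8. {y5, y3} — y5 is true.
  9. {¬y8, ¬y7} — ¬y7 is true.
  10. {¬y2, ¬y8} — ¬y2 is true.
  11. {¬y1, ¬y8} — ¬y1 is true.
  12. {y3, ¬y2} — ¬y2 is true.
  13. {y8, ¬y5} — y8 is true.
  14. {¬y3, ¬y5} — ¬y3 is true.
  15. {y5, ¬y6} — y5 is true.
  16. {y1, ¬y9} — ¬y9 is true.
  17. {¬y2, y5} — y5 is true.
  18. {y5, ¬y1} — y5 is true.
  19. {¬y1, ¬y9} — ¬y1 is true.
  20. {¬y4, y8} — y8 is true.
  21. {¬y2, ¬y6} — ¬y2 is true.
  22. {y5, ¬y3} — ¬y3 is true.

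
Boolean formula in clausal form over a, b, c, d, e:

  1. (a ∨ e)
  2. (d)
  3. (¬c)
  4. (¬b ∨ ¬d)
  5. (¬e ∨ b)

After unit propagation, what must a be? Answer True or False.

Unit clause (d) sets d = True.
Unit clause (¬c) sets c = False.
(¬b ∨ ¬d): since d = True, the clause reduces to (¬b). b = False.
(¬e ∨ b) with b = False leaves only ¬e, so e = False.
In (e ∨ a), e is now false; a must hold, so a = True.

True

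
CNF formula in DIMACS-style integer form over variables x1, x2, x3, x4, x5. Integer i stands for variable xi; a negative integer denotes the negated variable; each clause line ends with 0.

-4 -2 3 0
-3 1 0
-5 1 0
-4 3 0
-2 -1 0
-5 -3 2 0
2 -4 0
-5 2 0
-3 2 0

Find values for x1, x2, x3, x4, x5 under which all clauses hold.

Pure literal: x4 appears only negated; assign x4 = False.
Pure literal: x5 appears only negated; assign x5 = False.
Branch on x1: take x1 = False.
  then x3 is forced to False.
x2 is now unconstrained; take x2 = False.

x1=False  x2=False  x3=False  x4=False  x5=False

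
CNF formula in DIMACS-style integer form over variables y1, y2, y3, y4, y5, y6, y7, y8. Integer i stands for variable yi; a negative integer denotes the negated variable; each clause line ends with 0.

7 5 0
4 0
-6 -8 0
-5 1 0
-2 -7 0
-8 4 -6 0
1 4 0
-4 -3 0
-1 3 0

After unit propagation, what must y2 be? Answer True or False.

False

(y4) stands alone — y4 = True.
(~y3 | ~y4): since y4 = True, the clause reduces to (~y3). y3 = False.
(~y1 | y3) with y3 = False leaves only ~y1, so y1 = False.
(y1 | ~y5): since y1 = False, the clause reduces to (~y5). y5 = False.
In (y7 | y5), y5 is now false; y7 must hold, so y7 = True.
From (~y2 | ~y7) and y7 = True: y2 = False.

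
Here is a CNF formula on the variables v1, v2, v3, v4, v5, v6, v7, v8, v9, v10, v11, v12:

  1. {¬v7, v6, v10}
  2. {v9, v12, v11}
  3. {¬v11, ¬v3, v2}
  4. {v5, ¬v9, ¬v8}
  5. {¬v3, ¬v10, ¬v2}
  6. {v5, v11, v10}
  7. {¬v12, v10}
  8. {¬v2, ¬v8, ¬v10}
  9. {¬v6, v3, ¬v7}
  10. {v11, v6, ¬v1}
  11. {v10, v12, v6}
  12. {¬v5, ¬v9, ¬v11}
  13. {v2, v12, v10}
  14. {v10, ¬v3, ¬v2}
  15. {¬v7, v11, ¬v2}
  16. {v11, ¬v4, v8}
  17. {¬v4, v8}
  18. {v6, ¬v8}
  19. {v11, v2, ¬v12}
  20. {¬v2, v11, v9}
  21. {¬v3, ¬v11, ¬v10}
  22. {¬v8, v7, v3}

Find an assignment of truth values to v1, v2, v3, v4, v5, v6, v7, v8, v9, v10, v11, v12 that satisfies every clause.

v1=1, v2=1, v3=0, v4=0, v5=0, v6=1, v7=0, v8=0, v9=1, v10=1, v11=1, v12=0

v4 occurs only negated in the remaining clauses — set v4 = False.
Try v1 = True.
Branch on v2: take v2 = True.
Branch on v3: take v3 = False.
For the remaining variables, v5 = False, v6 = True, v7 = False, v8 = False, v9 = True, v10 = True, v11 = True, v12 = False works.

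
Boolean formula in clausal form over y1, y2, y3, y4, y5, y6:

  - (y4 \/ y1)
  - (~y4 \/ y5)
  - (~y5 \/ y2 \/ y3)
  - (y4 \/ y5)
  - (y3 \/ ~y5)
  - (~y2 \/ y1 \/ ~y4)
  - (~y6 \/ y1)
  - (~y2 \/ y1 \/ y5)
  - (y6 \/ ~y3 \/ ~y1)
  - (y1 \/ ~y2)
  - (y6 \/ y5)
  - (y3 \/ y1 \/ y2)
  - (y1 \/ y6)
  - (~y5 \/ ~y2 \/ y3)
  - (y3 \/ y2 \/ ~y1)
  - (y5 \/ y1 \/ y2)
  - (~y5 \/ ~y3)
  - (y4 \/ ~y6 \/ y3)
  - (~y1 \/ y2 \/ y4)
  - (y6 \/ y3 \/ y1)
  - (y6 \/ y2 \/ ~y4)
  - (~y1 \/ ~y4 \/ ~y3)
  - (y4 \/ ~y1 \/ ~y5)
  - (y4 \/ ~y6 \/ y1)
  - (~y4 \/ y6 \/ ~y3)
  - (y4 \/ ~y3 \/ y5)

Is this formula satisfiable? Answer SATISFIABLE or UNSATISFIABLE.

UNSATISFIABLE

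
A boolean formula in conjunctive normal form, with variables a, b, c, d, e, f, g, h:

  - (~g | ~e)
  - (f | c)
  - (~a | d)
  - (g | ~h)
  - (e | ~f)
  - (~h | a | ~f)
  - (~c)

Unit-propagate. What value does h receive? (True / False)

(~c) stands alone — c = False.
In (c | f), c is now false; f must hold, so f = True.
(~f | e) with f = True leaves only e, so e = True.
In (~e | ~g), ~e is now false; ~g must hold, so g = False.
(~h | g) with g = False leaves only ~h, so h = False.

False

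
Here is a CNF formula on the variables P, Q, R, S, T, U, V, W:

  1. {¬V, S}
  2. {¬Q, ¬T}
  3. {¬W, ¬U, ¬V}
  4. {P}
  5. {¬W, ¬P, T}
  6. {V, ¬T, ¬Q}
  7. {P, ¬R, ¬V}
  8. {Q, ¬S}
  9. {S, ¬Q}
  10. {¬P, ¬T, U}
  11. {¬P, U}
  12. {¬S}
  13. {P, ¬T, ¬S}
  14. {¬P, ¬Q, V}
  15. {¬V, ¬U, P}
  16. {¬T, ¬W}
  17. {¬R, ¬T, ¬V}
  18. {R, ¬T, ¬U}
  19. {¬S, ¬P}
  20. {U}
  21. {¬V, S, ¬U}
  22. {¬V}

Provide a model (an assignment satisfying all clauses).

P=1  Q=0  R=0  S=0  T=0  U=1  V=0  W=0

The clause (P) is unit: P must be True.
Unit propagation: (U) forces U = True.
The clause (¬S) is unit: S must be False.
(¬V) is a unit clause, so V = False.
(¬Q) is a unit clause, so Q = False.
W occurs only negated in the remaining clauses — set W = False.
Set R = False and propagate.
  then T is forced to False.
Check each clause:
  1. {¬V, S} — ¬V is true.
  2. {¬Q, ¬T} — ¬T is true.
  3. {¬U, ¬V, ¬W} — ¬W is true.
  4. {P} — P is true.
  5. {¬W, T, ¬P} — ¬W is true.
  6. {V, ¬T, ¬Q} — ¬T is true.
  7. {¬R, P, ¬V} — P is true.
  8. {Q, ¬S} — ¬S is true.
  9. {S, ¬Q} — ¬Q is true.
  10. {U, ¬P, ¬T} — ¬T is true.
  11. {U, ¬P} — U is true.
  12. {¬S} — ¬S is true.
  13. {¬T, ¬S, P} — P is true.
  14. {¬Q, V, ¬P} — ¬Q is true.
  15. {¬U, ¬V, P} — P is true.
  16. {¬W, ¬T} — ¬W is true.
  17. {¬T, ¬R, ¬V} — ¬V is true.
  18. {¬U, ¬T, R} — ¬T is true.
  19. {¬P, ¬S} — ¬S is true.
  20. {U} — U is true.
  21. {¬U, S, ¬V} — ¬V is true.
  22. {¬V} — ¬V is true.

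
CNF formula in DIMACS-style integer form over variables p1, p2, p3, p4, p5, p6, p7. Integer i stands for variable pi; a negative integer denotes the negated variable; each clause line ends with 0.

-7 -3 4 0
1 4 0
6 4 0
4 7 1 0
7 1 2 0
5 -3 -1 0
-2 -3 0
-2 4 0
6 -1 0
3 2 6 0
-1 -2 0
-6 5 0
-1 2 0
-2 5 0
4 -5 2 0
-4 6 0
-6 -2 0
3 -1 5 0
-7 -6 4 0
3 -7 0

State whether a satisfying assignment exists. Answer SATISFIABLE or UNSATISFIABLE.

SATISFIABLE

Branch on p1: take p1 = False.
  then p4 is forced to True.
  then p6 is forced to True.
  then p5 is forced to True.
  then p2 is forced to False.
  then p7 is forced to True.
  then p3 is forced to True.
So p1 = F, p2 = F, p3 = T, p4 = T, p5 = T, p6 = T, p7 = T is a satisfying assignment.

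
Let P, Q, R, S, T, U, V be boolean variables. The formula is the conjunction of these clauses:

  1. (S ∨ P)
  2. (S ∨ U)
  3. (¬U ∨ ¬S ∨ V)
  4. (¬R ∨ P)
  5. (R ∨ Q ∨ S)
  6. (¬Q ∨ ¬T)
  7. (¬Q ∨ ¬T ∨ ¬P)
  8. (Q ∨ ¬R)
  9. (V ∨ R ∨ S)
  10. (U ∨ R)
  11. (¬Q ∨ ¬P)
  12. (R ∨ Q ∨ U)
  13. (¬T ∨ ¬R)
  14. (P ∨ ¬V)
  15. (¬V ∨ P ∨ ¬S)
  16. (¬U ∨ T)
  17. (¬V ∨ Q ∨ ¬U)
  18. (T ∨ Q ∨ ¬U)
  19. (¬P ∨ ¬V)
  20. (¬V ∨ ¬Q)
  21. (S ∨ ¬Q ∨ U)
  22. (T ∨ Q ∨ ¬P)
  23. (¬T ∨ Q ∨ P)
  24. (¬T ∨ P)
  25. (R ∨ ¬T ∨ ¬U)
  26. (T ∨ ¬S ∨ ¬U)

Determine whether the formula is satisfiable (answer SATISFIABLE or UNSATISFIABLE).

Q = True:
  propagation gives T=False, P=False, S=True, R=False; an empty clause results — contradiction.
Q = False:
  propagation gives R=False, S=True, U=True, V=True; an empty clause results — contradiction.
Every branch closes, so no satisfying assignment exists.

UNSATISFIABLE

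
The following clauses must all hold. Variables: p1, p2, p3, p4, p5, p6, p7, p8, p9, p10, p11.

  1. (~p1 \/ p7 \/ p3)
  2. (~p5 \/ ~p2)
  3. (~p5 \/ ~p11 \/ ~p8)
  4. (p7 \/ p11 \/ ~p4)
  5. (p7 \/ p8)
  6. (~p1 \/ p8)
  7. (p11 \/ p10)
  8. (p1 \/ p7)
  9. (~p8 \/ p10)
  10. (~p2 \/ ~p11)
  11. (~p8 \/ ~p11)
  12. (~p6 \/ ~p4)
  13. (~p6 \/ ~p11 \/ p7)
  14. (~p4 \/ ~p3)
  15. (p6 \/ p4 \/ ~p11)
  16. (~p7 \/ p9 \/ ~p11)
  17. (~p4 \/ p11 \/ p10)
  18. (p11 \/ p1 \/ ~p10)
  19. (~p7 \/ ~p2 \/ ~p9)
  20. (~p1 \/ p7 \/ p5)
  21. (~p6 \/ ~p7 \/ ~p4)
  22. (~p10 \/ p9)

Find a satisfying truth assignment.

p1=True  p2=False  p3=False  p4=False  p5=False  p6=True  p7=True  p8=True  p9=True  p10=True  p11=False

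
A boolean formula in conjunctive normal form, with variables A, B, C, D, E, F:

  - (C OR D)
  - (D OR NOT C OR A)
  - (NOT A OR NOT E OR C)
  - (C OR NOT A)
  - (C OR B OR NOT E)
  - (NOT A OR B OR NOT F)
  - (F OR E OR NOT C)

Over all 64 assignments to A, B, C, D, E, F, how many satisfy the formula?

Case analysis on C and A:
  C=1, A=1: D free; 4 ways for (B,E,F) × 2^1 = 8.
  C=1, A=0: B free; 3 ways for (D,E,F) × 2^1 = 6.
  C=0, A=1: a clause becomes empty — 0.
  C=0, A=0: F free; 3 ways for (B,D,E) × 2^1 = 6.
Total: 8 + 6 + 0 + 6 = 20.

20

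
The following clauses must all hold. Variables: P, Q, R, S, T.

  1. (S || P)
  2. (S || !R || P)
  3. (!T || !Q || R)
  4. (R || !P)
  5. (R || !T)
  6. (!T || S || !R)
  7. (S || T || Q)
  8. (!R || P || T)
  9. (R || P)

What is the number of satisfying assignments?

7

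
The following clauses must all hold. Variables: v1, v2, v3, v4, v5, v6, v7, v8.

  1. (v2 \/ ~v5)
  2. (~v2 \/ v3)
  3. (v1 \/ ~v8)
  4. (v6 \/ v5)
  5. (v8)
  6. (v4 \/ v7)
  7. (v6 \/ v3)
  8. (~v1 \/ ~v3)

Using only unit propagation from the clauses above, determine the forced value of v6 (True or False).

Unit clause (v8) sets v8 = True.
(v1 \/ ~v8): since v8 = True, the clause reduces to (v1). v1 = True.
In (~v1 \/ ~v3), ~v1 is now false; ~v3 must hold, so v3 = False.
(~v2 \/ v3): since v3 = False, the clause reduces to (~v2). v2 = False.
In (v2 \/ ~v5), v2 is now false; ~v5 must hold, so v5 = False.
(v5 \/ v6): since v5 = False, the clause reduces to (v6). v6 = True.

True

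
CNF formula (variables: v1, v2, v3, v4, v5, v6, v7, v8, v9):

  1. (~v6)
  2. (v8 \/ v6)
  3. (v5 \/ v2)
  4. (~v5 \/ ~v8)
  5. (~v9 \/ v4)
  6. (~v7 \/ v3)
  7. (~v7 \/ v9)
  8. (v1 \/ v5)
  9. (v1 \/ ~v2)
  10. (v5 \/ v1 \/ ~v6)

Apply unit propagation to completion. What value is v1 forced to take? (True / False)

True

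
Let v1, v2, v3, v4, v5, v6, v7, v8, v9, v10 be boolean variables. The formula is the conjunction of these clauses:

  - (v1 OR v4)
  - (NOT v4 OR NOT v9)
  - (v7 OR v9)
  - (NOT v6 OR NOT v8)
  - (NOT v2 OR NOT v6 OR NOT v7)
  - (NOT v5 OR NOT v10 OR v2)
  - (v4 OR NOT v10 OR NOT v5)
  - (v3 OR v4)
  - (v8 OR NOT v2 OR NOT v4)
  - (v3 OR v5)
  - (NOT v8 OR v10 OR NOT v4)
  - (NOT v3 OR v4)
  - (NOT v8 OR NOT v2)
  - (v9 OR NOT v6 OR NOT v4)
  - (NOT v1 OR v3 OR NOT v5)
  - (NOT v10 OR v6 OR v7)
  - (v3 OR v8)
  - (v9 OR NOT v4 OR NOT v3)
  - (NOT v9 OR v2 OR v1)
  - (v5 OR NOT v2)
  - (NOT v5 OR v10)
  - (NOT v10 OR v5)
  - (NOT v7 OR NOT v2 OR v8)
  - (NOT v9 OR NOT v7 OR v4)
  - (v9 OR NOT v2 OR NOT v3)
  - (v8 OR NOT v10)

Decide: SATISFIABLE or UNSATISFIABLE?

UNSATISFIABLE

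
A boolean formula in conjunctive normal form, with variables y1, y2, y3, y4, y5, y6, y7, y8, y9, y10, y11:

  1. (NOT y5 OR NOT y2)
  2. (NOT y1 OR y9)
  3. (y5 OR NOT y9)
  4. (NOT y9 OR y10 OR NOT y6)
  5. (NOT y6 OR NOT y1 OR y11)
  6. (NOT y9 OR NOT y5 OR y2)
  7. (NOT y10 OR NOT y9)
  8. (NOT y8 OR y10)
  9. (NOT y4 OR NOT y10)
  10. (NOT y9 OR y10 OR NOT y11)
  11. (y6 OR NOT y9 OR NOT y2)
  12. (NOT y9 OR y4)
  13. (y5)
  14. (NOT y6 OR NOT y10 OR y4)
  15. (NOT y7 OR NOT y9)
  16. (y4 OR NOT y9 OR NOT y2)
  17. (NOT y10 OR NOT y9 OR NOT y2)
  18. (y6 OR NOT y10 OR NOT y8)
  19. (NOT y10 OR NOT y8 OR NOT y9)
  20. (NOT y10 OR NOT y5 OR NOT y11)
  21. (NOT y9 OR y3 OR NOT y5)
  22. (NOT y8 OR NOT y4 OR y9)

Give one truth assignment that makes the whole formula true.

y1=F, y2=F, y3=F, y4=F, y5=T, y6=T, y7=T, y8=F, y9=F, y10=F, y11=F

(y5) is a unit clause, so y5 = True.
The clause (NOT y2) is unit: y2 must be False.
The clause (NOT y9) is unit: y9 must be False.
(NOT y1) is a unit clause, so y1 = False.
y8 occurs only negated in the remaining clauses — set y8 = False.
Pure literal: y11 appears only negated; assign y11 = False.
Try y4 = False.
For the remaining variables, y3 = False, y6 = True, y7 = True, y10 = False works.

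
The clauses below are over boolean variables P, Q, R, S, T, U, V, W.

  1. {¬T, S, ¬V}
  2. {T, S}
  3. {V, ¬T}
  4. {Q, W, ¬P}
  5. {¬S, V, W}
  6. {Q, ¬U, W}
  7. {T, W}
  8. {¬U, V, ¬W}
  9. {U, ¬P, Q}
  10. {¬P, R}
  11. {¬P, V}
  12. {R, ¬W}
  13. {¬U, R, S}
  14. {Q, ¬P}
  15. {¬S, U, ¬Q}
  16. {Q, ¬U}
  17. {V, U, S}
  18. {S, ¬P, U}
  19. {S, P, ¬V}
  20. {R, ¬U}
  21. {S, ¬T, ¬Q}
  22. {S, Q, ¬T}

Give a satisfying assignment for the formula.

P=True, Q=True, R=True, S=True, T=True, U=True, V=True, W=True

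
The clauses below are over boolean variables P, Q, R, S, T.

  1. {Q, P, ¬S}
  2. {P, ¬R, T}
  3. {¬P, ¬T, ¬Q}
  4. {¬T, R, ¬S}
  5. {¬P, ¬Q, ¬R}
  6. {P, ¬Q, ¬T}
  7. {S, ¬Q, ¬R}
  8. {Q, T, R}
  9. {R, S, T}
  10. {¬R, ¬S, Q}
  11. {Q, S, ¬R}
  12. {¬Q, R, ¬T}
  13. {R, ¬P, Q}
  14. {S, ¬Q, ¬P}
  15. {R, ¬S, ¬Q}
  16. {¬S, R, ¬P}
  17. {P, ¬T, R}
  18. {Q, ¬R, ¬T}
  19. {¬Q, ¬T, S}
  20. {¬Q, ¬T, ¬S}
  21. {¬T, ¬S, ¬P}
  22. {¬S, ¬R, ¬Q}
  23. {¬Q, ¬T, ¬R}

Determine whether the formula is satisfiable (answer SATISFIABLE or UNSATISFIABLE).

UNSATISFIABLE

Q = True:
  R = True:
    propagation gives P=False, T=True; an empty clause results — contradiction.
  R = False:
    propagation gives T=False, S=True; an empty clause results — contradiction.
Q = False:
  R = True:
    propagation gives S=False; an empty clause results — contradiction.
  R = False:
    propagation gives T=True, S=False, P=False; an empty clause results — contradiction.
Every branch closes, so no satisfying assignment exists.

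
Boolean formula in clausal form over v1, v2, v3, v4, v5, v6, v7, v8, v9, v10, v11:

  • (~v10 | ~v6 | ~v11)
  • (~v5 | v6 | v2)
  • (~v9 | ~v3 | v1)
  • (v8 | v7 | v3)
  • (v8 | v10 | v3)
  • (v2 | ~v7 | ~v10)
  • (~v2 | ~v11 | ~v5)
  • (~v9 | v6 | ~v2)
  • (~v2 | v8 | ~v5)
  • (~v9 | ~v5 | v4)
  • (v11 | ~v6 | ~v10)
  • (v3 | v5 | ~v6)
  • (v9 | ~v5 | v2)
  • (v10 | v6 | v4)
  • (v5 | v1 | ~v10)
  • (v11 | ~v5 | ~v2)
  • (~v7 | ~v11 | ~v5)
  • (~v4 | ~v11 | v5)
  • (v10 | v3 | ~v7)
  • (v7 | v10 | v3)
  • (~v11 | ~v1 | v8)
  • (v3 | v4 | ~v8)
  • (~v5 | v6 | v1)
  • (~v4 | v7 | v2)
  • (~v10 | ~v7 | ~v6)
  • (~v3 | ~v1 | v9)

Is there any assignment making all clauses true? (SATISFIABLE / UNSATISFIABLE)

SATISFIABLE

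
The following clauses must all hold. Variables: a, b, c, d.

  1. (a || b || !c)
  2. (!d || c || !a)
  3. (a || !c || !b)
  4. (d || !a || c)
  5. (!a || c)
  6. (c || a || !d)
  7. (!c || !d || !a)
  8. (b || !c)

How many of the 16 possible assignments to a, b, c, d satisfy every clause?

3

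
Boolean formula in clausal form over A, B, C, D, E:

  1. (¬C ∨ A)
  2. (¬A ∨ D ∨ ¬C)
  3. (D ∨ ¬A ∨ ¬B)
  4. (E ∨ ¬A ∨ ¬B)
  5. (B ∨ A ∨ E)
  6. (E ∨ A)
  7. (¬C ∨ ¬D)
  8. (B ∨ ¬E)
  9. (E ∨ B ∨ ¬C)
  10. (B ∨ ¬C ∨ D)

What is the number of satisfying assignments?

Satisfying assignments:
  A=0 B=1 C=0 D=0 E=1
  A=0 B=1 C=0 D=1 E=1
  A=1 B=0 C=0 D=0 E=0
  A=1 B=0 C=0 D=1 E=0
  A=1 B=1 C=0 D=1 E=1
Count: 5.

5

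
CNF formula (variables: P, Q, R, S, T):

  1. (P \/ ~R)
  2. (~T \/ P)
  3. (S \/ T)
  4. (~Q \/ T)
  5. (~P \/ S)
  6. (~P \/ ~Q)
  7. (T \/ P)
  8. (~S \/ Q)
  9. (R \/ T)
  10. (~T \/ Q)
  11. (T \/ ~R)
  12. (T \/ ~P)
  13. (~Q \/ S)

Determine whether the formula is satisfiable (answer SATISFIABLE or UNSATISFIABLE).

UNSATISFIABLE

T = True:
  propagation gives P=True, S=True, Q=False; an empty clause results — contradiction.
T = False:
  propagation gives S=True, Q=False; an empty clause results — contradiction.
Every branch closes, so no satisfying assignment exists.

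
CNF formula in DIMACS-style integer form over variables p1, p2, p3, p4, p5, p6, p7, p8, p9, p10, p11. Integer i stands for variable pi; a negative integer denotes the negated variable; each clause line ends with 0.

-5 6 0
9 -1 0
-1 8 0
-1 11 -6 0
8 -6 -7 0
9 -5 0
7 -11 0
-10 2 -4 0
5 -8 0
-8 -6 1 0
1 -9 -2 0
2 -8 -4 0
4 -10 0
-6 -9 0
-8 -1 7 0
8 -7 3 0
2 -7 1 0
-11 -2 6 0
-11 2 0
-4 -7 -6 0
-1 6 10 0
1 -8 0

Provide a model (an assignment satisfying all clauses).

p1=F, p2=F, p3=F, p4=T, p5=F, p6=F, p7=F, p8=F, p9=T, p10=F, p11=F

Branch on p1: take p1 = False.
  then p8 is forced to False.
Set p2 = False and propagate.
  then p7 is forced to False.
  then p11 is forced to False.
For the remaining variables, p3 = False, p4 = True, p5 = False, p6 = False, p9 = True, p10 = False works.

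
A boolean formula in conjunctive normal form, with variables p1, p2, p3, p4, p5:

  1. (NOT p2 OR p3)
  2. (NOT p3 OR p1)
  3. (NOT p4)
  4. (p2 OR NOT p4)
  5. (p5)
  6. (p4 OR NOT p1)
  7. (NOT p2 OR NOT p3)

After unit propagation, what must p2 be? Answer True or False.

False

(NOT p4) is a unit clause: p4 = False.
(p5) is a unit clause: p5 = True.
From (p4 OR NOT p1) and p4 = False: p1 = False.
In (p1 OR NOT p3), p1 is now false; NOT p3 must hold, so p3 = False.
(p3 OR NOT p2): since p3 = False, the clause reduces to (NOT p2). p2 = False.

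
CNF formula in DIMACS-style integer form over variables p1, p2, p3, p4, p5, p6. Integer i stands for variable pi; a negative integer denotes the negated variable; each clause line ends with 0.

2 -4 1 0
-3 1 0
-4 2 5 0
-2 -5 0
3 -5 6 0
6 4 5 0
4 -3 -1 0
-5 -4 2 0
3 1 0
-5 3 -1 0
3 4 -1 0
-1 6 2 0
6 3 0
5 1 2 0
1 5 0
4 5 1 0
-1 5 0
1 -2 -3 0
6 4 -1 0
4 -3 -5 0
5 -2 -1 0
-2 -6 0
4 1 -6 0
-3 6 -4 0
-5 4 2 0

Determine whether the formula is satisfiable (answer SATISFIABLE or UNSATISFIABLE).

p1 = True:
  propagation gives p5=True, p2=False, p4=False; an empty clause results — contradiction.
p1 = False:
  propagation gives p3=False; an empty clause results — contradiction.
Every branch closes, so no satisfying assignment exists.

UNSATISFIABLE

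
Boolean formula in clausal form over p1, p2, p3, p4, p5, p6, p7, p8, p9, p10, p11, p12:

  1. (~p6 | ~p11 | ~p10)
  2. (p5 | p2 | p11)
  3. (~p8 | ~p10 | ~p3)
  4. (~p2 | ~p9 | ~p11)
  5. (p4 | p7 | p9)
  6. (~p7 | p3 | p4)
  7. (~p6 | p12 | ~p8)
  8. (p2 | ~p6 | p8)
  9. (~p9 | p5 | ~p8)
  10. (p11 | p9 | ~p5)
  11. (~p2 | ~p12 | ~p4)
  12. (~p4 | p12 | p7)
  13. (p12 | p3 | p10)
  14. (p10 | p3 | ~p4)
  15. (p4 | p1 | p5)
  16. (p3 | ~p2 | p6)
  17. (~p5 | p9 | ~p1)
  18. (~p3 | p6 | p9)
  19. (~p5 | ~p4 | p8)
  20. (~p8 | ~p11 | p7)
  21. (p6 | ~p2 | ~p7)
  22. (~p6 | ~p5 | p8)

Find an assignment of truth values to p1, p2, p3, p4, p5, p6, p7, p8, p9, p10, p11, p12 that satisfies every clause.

p1=True, p2=True, p3=False, p4=True, p5=False, p6=True, p7=True, p8=False, p9=True, p10=True, p11=False, p12=False

Set p1 = True and propagate.
Try p2 = True.
Set p3 = False and propagate.
  then p6 is forced to True.
The remaining clauses are satisfied by p4 = True, p5 = False, p7 = True, p8 = False, p9 = True, p10 = True, p11 = False, p12 = False.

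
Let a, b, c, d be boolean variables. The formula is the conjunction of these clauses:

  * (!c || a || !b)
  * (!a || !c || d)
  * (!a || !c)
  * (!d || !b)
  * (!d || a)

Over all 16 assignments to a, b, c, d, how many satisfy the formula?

The models are:
  a=F b=F c=F d=F
  a=F b=F c=T d=F
  a=F b=T c=F d=F
  a=T b=F c=F d=F
  a=T b=F c=F d=T
  a=T b=T c=F d=F
That's 6 in total.

6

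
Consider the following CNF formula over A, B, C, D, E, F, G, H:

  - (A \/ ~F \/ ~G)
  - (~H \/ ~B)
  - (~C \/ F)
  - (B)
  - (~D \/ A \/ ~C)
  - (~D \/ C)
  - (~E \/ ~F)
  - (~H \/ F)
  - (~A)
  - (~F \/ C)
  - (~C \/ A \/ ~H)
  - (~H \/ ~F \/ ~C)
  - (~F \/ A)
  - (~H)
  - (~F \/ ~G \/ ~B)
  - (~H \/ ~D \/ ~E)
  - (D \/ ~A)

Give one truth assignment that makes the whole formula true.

A = False, B = True, C = False, D = False, E = False, F = False, G = True, H = False

(B) is a unit clause, so B = True.
The clause (~H) is unit: H must be False.
Unit propagation: (~A) forces A = False.
(~F) is a unit clause, so F = False.
The clause (~C) is unit: C must be False.
(~D) is a unit clause, so D = False.
E, G are now unconstrained; take E = False, G = True.
Every clause has at least one true literal under this assignment.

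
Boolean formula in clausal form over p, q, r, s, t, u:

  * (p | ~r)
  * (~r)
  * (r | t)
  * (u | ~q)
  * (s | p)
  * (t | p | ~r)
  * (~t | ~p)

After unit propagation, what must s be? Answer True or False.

True

Unit clause (~r) sets r = False.
In (t | r), r is now false; t must hold, so t = True.
(~p | ~t) with t = True leaves only ~p, so p = False.
In (p | s), p is now false; s must hold, so s = True.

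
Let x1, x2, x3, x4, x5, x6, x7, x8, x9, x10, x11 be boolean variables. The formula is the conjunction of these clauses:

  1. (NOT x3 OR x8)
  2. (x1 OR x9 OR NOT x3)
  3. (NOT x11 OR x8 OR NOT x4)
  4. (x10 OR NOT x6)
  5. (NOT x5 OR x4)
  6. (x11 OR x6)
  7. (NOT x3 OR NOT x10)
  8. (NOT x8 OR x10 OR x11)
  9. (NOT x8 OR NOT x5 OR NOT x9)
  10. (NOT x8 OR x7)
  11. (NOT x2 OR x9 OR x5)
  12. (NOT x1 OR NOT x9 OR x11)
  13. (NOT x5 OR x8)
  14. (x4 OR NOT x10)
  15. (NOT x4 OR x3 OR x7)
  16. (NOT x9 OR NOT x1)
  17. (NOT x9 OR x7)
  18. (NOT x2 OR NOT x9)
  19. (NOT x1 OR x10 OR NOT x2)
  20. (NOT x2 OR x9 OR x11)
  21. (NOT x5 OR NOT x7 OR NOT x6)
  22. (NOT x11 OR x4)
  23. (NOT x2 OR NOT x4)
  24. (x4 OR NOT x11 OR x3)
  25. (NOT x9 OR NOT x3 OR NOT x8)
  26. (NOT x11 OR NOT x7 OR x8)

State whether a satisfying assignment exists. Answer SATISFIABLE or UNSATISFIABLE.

SATISFIABLE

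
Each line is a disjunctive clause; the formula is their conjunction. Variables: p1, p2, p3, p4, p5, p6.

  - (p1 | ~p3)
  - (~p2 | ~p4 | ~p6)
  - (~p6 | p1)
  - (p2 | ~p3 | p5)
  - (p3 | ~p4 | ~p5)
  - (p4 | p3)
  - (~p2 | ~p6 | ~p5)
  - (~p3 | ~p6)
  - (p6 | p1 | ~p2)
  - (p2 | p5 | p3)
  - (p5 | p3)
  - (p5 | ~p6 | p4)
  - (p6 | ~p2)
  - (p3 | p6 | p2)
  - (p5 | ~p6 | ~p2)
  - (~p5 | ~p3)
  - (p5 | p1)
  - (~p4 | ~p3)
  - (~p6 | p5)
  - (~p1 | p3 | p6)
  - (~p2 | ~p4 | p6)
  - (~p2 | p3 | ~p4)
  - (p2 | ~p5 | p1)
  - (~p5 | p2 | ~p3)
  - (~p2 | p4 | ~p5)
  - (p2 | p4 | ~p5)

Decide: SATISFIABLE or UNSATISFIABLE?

p2 = True:
  propagation gives p6=True, p4=False, p1=True, p3=True; an empty clause results — contradiction.
p2 = False:
  p3 = True:
    propagation gives p1=True, p5=True; an empty clause results — contradiction.
  p3 = False:
    propagation gives p4=True, p5=False; an empty clause results — contradiction.
Every branch closes, so no satisfying assignment exists.

UNSATISFIABLE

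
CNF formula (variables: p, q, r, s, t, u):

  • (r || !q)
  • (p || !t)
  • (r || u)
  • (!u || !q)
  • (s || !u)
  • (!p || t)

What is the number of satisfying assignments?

12

Case analysis on u and p:
  u=1, p=1: remaining (q,r,s,t) ∈ {(0,0,1,1); (0,1,1,1)} — 2.
  u=1, p=0: remaining (q,r,s,t) ∈ {(0,0,1,0); (0,1,1,0)} — 2.
  u=0, p=1: remaining (q,r,s,t) ∈ {(0,1,0,1); (0,1,1,1); (1,1,0,1); (1,1,1,1)} — 4.
  u=0, p=0: remaining (q,r,s,t) ∈ {(0,1,0,0); (0,1,1,0); (1,1,0,0); (1,1,1,0)} — 4.
Total: 2 + 2 + 4 + 4 = 12.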